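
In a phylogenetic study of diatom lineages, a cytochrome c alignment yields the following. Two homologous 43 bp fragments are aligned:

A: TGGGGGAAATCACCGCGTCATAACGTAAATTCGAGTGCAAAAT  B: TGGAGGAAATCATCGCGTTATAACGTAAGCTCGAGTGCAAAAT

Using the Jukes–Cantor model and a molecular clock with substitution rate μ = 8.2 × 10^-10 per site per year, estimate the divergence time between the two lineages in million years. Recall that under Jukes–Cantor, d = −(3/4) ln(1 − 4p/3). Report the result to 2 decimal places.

77.04

The sequences differ at 5 of 43 sites (4, 13, 19, 29, 30), so p = 5/43 ≈ 0.116279.
d = −(3/4) ln(1 − 4p/3) = −0.75 ln(1 − 0.155039) = −0.75 ln(0.844961)
  = −0.75 × (-0.168465) = 0.126349 substitutions/site.
Under a molecular clock d = 2μt, so t = d/(2μ) = 0.126349 / (2 × 8.2 × 10^-10) = 77.04 million years.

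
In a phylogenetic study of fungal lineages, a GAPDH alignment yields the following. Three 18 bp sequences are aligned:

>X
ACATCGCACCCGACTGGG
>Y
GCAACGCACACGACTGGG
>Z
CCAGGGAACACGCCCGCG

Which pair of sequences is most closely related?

X and Y

X–Y: 3/18 differ, p = 0.167, d = 0.188.
X–Z: 8/18 differ, p = 0.444, d = 0.673.
Y–Z: 7/18 differ, p = 0.389, d = 0.548.
The smallest distance is between X and Y.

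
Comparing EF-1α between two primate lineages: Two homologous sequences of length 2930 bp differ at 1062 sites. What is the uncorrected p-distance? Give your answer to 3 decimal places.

p = 1062/2930 = 0.362457… ≈ 0.362 (to 3 d.p.).

0.362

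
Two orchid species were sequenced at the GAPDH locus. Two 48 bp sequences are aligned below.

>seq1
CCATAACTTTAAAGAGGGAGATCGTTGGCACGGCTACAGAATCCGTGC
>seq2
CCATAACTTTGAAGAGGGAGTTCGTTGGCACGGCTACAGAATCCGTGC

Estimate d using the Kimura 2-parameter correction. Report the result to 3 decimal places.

Of 48 sites, 1 differences are transitions and 1 are transversions, so P = 1/48 ≈ 0.020833 and Q = 1/48 ≈ 0.020833.
Under the Kimura two-parameter model, d = −½ ln(1 − 2P − Q) − ¼ ln(1 − 2Q).
1 − 2P − Q = 0.937501, giving −½ ln(0.937501) = 0.032269.
1 − 2Q = 0.958334, giving −¼ ln(0.958334) = 0.010640.
d = 0.032269 + 0.010640 = 0.042909.

0.043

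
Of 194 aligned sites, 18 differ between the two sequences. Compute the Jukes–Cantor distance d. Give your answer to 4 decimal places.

0.0990

p = 18/194 ≈ 0.092784.
d = −(3/4) ln(1 − 4p/3) = −0.75 ln(1 − 0.123712) = −0.75 ln(0.876288)
  = −0.75 × (-0.132060) = 0.099045 substitutions/site.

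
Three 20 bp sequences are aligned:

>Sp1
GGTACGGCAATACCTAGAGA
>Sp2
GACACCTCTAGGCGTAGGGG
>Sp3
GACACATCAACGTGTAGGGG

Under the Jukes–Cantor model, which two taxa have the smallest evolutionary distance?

Sp2 and Sp3

Sp1–Sp2: 10/20 differ, p = 0.500, d = 0.824.
Sp1–Sp3: 10/20 differ, p = 0.500, d = 0.824.
Sp2–Sp3: 4/20 differ, p = 0.200, d = 0.233.
The smallest distance is between Sp2 and Sp3.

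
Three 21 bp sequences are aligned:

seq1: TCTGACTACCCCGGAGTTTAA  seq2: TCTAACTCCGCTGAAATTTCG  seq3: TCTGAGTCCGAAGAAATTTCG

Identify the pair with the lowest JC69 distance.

seq2 and seq3

seq1–seq2: 8/21 differ, p = 0.381, d = 0.532.
seq1–seq3: 9/21 differ, p = 0.429, d = 0.635.
seq2–seq3: 4/21 differ, p = 0.190, d = 0.220.
The smallest distance is between seq2 and seq3.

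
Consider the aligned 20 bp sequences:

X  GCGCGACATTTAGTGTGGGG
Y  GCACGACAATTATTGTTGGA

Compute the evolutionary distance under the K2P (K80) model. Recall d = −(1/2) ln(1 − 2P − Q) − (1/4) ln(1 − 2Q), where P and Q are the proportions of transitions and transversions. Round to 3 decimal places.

Of 20 sites, 2 differences are transitions and 3 are transversions, so P = 2/20 = 0.1 and Q = 3/20 = 0.15.
Under the Kimura two-parameter model, d = −½ ln(1 − 2P − Q) − ¼ ln(1 − 2Q).
1 − 2P − Q = 0.65, giving −½ ln(0.65) = 0.215391.
1 − 2Q = 0.7, giving −¼ ln(0.7) = 0.089169.
d = 0.215391 + 0.089169 = 0.304560.

0.305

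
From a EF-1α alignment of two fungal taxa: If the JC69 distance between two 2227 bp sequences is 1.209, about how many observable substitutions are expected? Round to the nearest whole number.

1337

Invert JC69: p = (3/4)(1 − e^(−4d/3)) = 0.75 × (1 − e^(-1.612)) = 0.75 × (1 − 0.199488) = 0.600384.
Expected differing sites = pL ≈ 0.600384 × 2227 = 1337.055168 ≈ 1337.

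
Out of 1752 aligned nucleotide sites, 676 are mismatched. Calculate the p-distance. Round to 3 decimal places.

0.386

p = 676/1752 = 0.385844… ≈ 0.386 (to 3 d.p.).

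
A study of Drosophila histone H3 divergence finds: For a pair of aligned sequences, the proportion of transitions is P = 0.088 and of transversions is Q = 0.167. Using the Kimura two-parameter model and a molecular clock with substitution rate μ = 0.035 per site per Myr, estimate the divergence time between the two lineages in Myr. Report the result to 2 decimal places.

4.45

Under the Kimura two-parameter model, d = −½ ln(1 − 2P − Q) − ¼ ln(1 − 2Q).
1 − 2P − Q = 0.657, giving −½ ln(0.657) = 0.210036.
1 − 2Q = 0.666, giving −¼ ln(0.666) = 0.101616.
d = 0.210036 + 0.101616 = 0.311652.
Under a molecular clock d = 2μt, so t = d/(2μ) = 0.311652 / (2 × 0.035) = 4.45 Myr.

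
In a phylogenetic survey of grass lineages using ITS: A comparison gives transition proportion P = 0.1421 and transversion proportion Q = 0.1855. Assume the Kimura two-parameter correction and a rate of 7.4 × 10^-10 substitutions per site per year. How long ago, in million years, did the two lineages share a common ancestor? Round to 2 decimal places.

Under the Kimura two-parameter model, d = −½ ln(1 − 2P − Q) − ¼ ln(1 − 2Q).
1 − 2P − Q = 0.5303, giving −½ ln(0.5303) = 0.317156.
1 − 2Q = 0.629, giving −¼ ln(0.629) = 0.115906.
d = 0.317156 + 0.115906 = 0.433062.
Under a molecular clock d = 2μt, so t = d/(2μ) = 0.433062 / (2 × 7.4 × 10^-10) = 292.61 million years.

292.61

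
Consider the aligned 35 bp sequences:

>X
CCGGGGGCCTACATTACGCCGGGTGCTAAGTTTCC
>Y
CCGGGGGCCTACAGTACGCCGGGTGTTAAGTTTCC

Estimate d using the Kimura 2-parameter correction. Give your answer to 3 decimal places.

Of 35 sites, 1 differences are transitions and 1 are transversions, so P = 1/35 ≈ 0.028571 and Q = 1/35 ≈ 0.028571.
Under the Kimura two-parameter model, d = −½ ln(1 − 2P − Q) − ¼ ln(1 − 2Q).
1 − 2P − Q = 0.914287, giving −½ ln(0.914287) = 0.044805.
1 − 2Q = 0.942858, giving −¼ ln(0.942858) = 0.014710.
d = 0.044805 + 0.014710 = 0.059515.

0.060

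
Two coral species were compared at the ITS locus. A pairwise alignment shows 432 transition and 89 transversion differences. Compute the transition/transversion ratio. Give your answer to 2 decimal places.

4.85

R = 432/89 = 4.853932… ≈ 4.85 (to 2 d.p.).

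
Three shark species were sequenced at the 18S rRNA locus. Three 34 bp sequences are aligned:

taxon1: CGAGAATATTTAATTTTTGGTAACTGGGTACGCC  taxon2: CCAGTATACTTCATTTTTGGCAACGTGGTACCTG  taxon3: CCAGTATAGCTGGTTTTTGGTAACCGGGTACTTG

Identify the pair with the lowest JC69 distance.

taxon1–taxon2: 10/34 differ, p = 0.294, d = 0.373.
taxon1–taxon3: 10/34 differ, p = 0.294, d = 0.373.
taxon2–taxon3: 8/34 differ, p = 0.235, d = 0.282.
The smallest distance is between taxon2 and taxon3.

taxon2 and taxon3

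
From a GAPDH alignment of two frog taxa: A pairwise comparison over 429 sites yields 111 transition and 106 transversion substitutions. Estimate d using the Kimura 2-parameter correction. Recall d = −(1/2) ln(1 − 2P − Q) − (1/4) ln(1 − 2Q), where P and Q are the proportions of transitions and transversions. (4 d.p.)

0.8936

P = 111/429 ≈ 0.258741 and Q = 106/429 ≈ 0.247086.
Under the Kimura two-parameter model, d = −½ ln(1 − 2P − Q) − ¼ ln(1 − 2Q).
1 − 2P − Q = 0.235432, giving −½ ln(0.235432) = 0.723167.
1 − 2Q = 0.505828, giving −¼ ln(0.505828) = 0.170390.
d = 0.723167 + 0.170390 = 0.893557.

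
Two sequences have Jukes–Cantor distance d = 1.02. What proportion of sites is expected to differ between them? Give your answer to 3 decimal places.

0.558

p = (3/4)(1 − e^(−4d/3)) = 0.75 × (1 − e^(-1.36)) = 0.75 × (1 − 0.256661) = 0.557504.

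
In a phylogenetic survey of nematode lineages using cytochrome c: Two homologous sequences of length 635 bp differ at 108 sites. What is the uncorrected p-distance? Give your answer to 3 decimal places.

0.170

p = 108/635 = 0.170078… ≈ 0.170 (to 3 d.p.).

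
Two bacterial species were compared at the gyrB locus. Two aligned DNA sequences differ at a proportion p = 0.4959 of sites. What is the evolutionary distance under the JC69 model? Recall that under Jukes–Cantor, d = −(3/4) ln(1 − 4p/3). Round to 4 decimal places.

d = −(3/4) ln(1 − 4p/3) = −0.75 ln(1 − 0.6612) = −0.75 ln(0.3388)
  = −0.75 × (-1.082345) = 0.811759 substitutions/site.

0.8118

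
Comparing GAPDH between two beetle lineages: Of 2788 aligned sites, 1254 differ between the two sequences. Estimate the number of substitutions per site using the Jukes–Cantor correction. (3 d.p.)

p = 1254/2788 ≈ 0.449785.
d = −(3/4) ln(1 − 4p/3) = −0.75 ln(1 − 0.599713) = −0.75 ln(0.400287)
  = −0.75 × (-0.915573) = 0.686680 substitutions/site.

0.687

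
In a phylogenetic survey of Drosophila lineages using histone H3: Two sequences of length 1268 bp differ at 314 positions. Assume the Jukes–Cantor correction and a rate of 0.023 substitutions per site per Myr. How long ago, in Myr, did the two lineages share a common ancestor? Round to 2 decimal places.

p = 314/1268 ≈ 0.247634.
d = −(3/4) ln(1 − 4p/3) = −0.75 ln(1 − 0.330179) = −0.75 ln(0.669821)
  = −0.75 × (-0.400745) = 0.300559 substitutions/site.
Under a molecular clock d = 2μt, so t = d/(2μ) = 0.300559 / (2 × 0.023) = 6.53 Myr.

6.53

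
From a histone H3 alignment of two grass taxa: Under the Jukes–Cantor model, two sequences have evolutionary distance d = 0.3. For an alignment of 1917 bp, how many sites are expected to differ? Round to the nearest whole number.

474

Invert JC69: p = (3/4)(1 − e^(−4d/3)) = 0.75 × (1 − e^(-0.4)) = 0.75 × (1 − 0.670320) = 0.247260.
Expected differing sites = pL ≈ 0.247260 × 1917 = 473.99742 ≈ 474.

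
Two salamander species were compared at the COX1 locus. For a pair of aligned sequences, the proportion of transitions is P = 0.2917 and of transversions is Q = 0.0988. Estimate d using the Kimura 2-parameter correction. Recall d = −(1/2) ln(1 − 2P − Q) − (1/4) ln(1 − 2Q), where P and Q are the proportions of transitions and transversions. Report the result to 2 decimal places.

0.63

Under the Kimura two-parameter model, d = −½ ln(1 − 2P − Q) − ¼ ln(1 − 2Q).
1 − 2P − Q = 0.3178, giving −½ ln(0.3178) = 0.573167.
1 − 2Q = 0.8024, giving −¼ ln(0.8024) = 0.055037.
d = 0.573167 + 0.055037 = 0.628204.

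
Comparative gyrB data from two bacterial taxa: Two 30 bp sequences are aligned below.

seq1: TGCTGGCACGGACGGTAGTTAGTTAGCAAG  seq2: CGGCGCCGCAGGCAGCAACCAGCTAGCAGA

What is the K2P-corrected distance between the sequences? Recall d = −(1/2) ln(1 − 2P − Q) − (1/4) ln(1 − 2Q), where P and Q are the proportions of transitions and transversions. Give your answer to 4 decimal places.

1.3898

Of 30 sites, 13 differences are transitions and 2 are transversions, so P = 13/30 ≈ 0.433333 and Q = 2/30 ≈ 0.066667.
Under the Kimura two-parameter model, d = −½ ln(1 − 2P − Q) − ¼ ln(1 − 2Q).
1 − 2P − Q = 0.066667, giving −½ ln(0.066667) = 1.354023.
1 − 2Q = 0.866666, giving −¼ ln(0.866666) = 0.035775.
d = 1.354023 + 0.035775 = 1.389798.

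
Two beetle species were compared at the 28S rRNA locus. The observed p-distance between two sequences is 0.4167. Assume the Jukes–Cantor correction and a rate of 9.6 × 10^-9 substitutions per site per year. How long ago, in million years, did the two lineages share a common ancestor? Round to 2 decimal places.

d = −(3/4) ln(1 − 4p/3) = −0.75 ln(1 − 0.5556) = −0.75 ln(0.4444)
  = −0.75 × (-0.811030) = 0.608273 substitutions/site.
Under a molecular clock d = 2μt, so t = d/(2μ) = 0.608273 / (2 × 9.6 × 10^-9) = 31.68 million years.

31.68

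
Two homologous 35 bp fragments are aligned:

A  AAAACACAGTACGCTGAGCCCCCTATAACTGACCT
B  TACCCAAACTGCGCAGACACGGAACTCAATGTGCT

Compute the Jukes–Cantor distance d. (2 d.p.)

0.87

The sequences differ at 18 of 35 sites, so p = 18/35 ≈ 0.514286.
d = −(3/4) ln(1 − 4p/3) = −0.75 ln(1 − 0.685715) = −0.75 ln(0.314285)
  = −0.75 × (-1.157455) = 0.868091 substitutions/site.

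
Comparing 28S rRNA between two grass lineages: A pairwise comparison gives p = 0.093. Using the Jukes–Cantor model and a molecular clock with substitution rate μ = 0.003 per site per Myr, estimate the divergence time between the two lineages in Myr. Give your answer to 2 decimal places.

d = −(3/4) ln(1 − 4p/3) = −0.75 ln(1 − 0.124) = −0.75 ln(0.876)
  = −0.75 × (-0.132389) = 0.099292 substitutions/site.
Under a molecular clock d = 2μt, so t = d/(2μ) = 0.099292 / (2 × 0.003) = 16.55 Myr.

16.55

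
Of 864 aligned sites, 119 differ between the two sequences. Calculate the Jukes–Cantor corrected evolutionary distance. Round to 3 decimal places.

0.152

p = 119/864 ≈ 0.137731.
d = −(3/4) ln(1 − 4p/3) = −0.75 ln(1 − 0.183641) = −0.75 ln(0.816359)
  = −0.75 × (-0.202901) = 0.152176 substitutions/site.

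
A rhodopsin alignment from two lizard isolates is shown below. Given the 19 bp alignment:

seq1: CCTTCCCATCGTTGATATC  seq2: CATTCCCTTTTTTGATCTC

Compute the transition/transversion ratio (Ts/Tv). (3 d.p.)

0.250

Transitions are A↔G and C↔T; transversions are all other mismatches.
Transitions: 1. Transversions: 4.
R = 1/4 = 0.250.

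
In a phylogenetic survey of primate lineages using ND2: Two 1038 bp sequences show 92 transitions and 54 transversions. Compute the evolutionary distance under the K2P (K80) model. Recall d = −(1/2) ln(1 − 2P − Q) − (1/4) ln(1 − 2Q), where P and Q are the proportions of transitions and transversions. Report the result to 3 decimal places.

P = 92/1038 ≈ 0.088632 and Q = 54/1038 ≈ 0.052023.
Under the Kimura two-parameter model, d = −½ ln(1 − 2P − Q) − ¼ ln(1 − 2Q).
1 − 2P − Q = 0.770713, giving −½ ln(0.770713) = 0.130220.
1 − 2Q = 0.895954, giving −¼ ln(0.895954) = 0.027467.
d = 0.130220 + 0.027467 = 0.157687.

0.158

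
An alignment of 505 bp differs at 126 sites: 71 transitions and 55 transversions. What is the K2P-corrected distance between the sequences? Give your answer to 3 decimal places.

0.309

P = 71/505 ≈ 0.140594 and Q = 55/505 ≈ 0.108911.
Under the Kimura two-parameter model, d = −½ ln(1 − 2P − Q) − ¼ ln(1 − 2Q).
1 − 2P − Q = 0.609901, giving −½ ln(0.609901) = 0.247229.
1 − 2Q = 0.782178, giving −¼ ln(0.782178) = 0.061418.
d = 0.247229 + 0.061418 = 0.308647.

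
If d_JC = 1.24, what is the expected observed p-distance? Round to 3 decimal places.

p = (3/4)(1 − e^(−4d/3)) = 0.75 × (1 − e^(-1.653333)) = 0.75 × (1 − 0.191411) = 0.606442.

0.606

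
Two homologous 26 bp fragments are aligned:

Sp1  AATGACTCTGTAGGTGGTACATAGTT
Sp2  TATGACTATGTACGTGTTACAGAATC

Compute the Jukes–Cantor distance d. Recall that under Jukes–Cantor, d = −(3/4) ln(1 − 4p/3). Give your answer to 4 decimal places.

0.3335

The sequences differ at 7 of 26 sites (1, 8, 13, 17, 22, 24, 26), so p = 7/26 ≈ 0.269231.
d = −(3/4) ln(1 − 4p/3) = −0.75 ln(1 − 0.358975) = −0.75 ln(0.641025)
  = −0.75 × (-0.444687) = 0.333515 substitutions/site.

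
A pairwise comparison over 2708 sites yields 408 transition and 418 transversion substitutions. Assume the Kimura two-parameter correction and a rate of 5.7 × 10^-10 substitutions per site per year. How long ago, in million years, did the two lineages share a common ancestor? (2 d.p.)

347.73

P = 408/2708 ≈ 0.150665 and Q = 418/2708 ≈ 0.154357.
Under the Kimura two-parameter model, d = −½ ln(1 − 2P − Q) − ¼ ln(1 − 2Q).
1 − 2P − Q = 0.544313, giving −½ ln(0.544313) = 0.304115.
1 − 2Q = 0.691286, giving −¼ ln(0.691286) = 0.092300.
d = 0.304115 + 0.092300 = 0.396415.
Under a molecular clock d = 2μt, so t = d/(2μ) = 0.396415 / (2 × 5.7 × 10^-10) = 347.73 million years.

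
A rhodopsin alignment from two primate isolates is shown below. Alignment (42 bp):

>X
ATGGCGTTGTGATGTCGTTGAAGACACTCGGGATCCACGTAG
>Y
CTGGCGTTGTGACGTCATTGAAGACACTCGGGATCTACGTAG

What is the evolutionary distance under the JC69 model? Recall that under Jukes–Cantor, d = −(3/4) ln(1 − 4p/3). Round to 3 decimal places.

The sequences differ at 4 of 42 sites (1, 13, 17, 36), so p = 4/42 ≈ 0.095238.
d = −(3/4) ln(1 − 4p/3) = −0.75 ln(1 − 0.126984) = −0.75 ln(0.873016)
  = −0.75 × (-0.135801) = 0.101851 substitutions/site.

0.102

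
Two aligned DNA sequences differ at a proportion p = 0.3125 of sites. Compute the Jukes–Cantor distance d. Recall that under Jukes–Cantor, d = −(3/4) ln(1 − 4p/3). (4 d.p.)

d = −(3/4) ln(1 − 4p/3) = −0.75 ln(1 − 0.416667) = −0.75 ln(0.583333)
  = −0.75 × (-0.538997) = 0.404248 substitutions/site.

0.4042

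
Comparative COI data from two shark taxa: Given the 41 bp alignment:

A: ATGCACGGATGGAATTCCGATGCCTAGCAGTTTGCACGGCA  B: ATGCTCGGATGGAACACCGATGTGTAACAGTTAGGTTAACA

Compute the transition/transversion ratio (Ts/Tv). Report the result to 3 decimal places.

1.000

Transitions are A↔G and C↔T; transversions are all other mismatches.
Transitions: 6. Transversions: 6.
R = 6/6 = 1.000.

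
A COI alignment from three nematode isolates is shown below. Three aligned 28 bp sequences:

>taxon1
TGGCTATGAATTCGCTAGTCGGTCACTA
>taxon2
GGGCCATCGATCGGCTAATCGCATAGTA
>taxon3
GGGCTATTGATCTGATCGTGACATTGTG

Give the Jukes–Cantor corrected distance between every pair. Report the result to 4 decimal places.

d(taxon1,taxon2) = 0.5565, d(taxon1,taxon3) = 0.9396, d(taxon2,taxon3) = 0.4850

taxon1–taxon2: 11/28 sites differ → p ≈ 0.392857, d = −0.75 ln(1 − 0.523809) = 0.556452 ≈ 0.5565.
taxon1–taxon3: 15/28 sites differ → p ≈ 0.535714, d = −0.75 ln(1 − 0.714285) = 0.939570 ≈ 0.9396.
taxon2–taxon3: 10/28 sites differ → p ≈ 0.357143, d = −0.75 ln(1 − 0.476191) = 0.484971 ≈ 0.4850.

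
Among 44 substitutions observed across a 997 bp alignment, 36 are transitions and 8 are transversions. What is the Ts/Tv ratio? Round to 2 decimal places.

R = 36/8 = 4.50.

4.50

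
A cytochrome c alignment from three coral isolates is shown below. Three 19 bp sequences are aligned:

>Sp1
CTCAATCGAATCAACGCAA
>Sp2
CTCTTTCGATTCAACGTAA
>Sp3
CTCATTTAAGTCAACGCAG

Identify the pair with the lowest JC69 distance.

Sp1–Sp2: 4/19 differ, p = 0.211, d = 0.247.
Sp1–Sp3: 5/19 differ, p = 0.263, d = 0.324.
Sp2–Sp3: 6/19 differ, p = 0.316, d = 0.410.
The smallest distance is between Sp1 and Sp2.

Sp1 and Sp2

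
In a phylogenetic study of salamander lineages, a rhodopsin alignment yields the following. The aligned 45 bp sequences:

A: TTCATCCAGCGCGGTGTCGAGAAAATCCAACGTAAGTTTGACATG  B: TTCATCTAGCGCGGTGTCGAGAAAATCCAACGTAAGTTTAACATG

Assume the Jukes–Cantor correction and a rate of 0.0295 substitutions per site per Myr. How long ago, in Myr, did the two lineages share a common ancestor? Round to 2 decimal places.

The sequences differ at 2 of 45 sites (7, 40), so p = 2/45 ≈ 0.044444.
d = −(3/4) ln(1 − 4p/3) = −0.75 ln(1 − 0.059259) = −0.75 ln(0.940741)
  = −0.75 × (-0.061087) = 0.045815 substitutions/site.
Under a molecular clock d = 2μt, so t = d/(2μ) = 0.045815 / (2 × 0.0295) = 0.78 Myr.

0.78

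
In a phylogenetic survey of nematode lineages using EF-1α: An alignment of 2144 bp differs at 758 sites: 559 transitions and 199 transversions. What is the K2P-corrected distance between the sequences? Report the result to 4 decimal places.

P = 559/2144 ≈ 0.260728 and Q = 199/2144 ≈ 0.092817.
Under the Kimura two-parameter model, d = −½ ln(1 − 2P − Q) − ¼ ln(1 − 2Q).
1 − 2P − Q = 0.385727, giving −½ ln(0.385727) = 0.476313.
1 − 2Q = 0.814366, giving −¼ ln(0.814366) = 0.051336.
d = 0.476313 + 0.051336 = 0.527649.

0.5276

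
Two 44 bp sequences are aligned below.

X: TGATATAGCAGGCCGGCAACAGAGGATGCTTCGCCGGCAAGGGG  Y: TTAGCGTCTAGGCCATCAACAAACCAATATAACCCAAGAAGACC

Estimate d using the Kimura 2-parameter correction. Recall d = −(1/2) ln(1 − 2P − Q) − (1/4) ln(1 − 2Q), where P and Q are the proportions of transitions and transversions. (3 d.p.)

Of 44 sites, 6 differences are transitions and 18 are transversions, so P = 6/44 ≈ 0.136364 and Q = 18/44 ≈ 0.409091.
Under the Kimura two-parameter model, d = −½ ln(1 − 2P − Q) − ¼ ln(1 − 2Q).
1 − 2P − Q = 0.318181, giving −½ ln(0.318181) = 0.572567.
1 − 2Q = 0.181818, giving −¼ ln(0.181818) = 0.426187.
d = 0.572567 + 0.426187 = 0.998754.

0.999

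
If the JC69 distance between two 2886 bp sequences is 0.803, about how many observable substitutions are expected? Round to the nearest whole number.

Invert JC69: p = (3/4)(1 − e^(−4d/3)) = 0.75 × (1 − e^(-1.070667)) = 0.75 × (1 − 0.342780) = 0.492915.
Expected differing sites = pL ≈ 0.492915 × 2886 = 1422.55269 ≈ 1423.

1423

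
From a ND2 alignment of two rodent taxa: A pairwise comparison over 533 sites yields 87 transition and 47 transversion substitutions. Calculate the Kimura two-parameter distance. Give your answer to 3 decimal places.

0.316

P = 87/533 ≈ 0.163227 and Q = 47/533 ≈ 0.08818.
Under the Kimura two-parameter model, d = −½ ln(1 − 2P − Q) − ¼ ln(1 − 2Q).
1 − 2P − Q = 0.585366, giving −½ ln(0.585366) = 0.267759.
1 − 2Q = 0.82364, giving −¼ ln(0.82364) = 0.048505.
d = 0.267759 + 0.048505 = 0.316264.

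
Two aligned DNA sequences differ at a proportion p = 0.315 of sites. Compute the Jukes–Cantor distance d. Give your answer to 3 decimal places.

d = −(3/4) ln(1 − 4p/3) = −0.75 ln(1 − 0.42) = −0.75 ln(0.58)
  = −0.75 × (-0.544727) = 0.408545 substitutions/site.

0.409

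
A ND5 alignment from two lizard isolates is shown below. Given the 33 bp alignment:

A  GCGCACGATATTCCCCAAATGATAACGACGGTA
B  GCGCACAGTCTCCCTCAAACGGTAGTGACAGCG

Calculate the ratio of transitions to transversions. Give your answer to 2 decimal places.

11.00

Transitions are A↔G and C↔T; transversions are all other mismatches.
Transitions: 11. Transversions: 1.
R = 11/1 = 11.00.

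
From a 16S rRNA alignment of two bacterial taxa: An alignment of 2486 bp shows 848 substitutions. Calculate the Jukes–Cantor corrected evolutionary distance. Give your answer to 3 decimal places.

p = 848/2486 ≈ 0.34111.
d = −(3/4) ln(1 − 4p/3) = −0.75 ln(1 − 0.454813) = −0.75 ln(0.545187)
  = −0.75 × (-0.606626) = 0.454970 substitutions/site.

0.455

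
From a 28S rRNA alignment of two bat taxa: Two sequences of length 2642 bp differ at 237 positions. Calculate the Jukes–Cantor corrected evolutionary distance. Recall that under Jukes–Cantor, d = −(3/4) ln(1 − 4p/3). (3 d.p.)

0.096

p = 237/2642 ≈ 0.089705.
d = −(3/4) ln(1 − 4p/3) = −0.75 ln(1 − 0.119607) = −0.75 ln(0.880393)
  = −0.75 × (-0.127387) = 0.095540 substitutions/site.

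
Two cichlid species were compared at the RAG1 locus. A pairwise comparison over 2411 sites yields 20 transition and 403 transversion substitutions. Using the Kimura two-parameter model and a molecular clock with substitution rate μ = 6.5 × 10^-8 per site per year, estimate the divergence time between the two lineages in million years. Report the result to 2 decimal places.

1.56

P = 20/2411 ≈ 0.008295 and Q = 403/2411 ≈ 0.167151.
Under the Kimura two-parameter model, d = −½ ln(1 − 2P − Q) − ¼ ln(1 − 2Q).
1 − 2P − Q = 0.816259, giving −½ ln(0.816259) = 0.101512.
1 − 2Q = 0.665698, giving −¼ ln(0.665698) = 0.101730.
d = 0.101512 + 0.101730 = 0.203242.
Under a molecular clock d = 2μt, so t = d/(2μ) = 0.203242 / (2 × 6.5 × 10^-8) = 1.56 million years.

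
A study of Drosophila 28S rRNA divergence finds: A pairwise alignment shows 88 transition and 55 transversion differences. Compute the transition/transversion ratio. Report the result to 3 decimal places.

1.600

R = 88/55 = 1.600.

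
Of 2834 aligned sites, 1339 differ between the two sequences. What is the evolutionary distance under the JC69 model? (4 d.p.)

0.7456

p = 1339/2834 ≈ 0.472477.
d = −(3/4) ln(1 − 4p/3) = −0.75 ln(1 − 0.629969) = −0.75 ln(0.370031)
  = −0.75 × (-0.994168) = 0.745626 substitutions/site.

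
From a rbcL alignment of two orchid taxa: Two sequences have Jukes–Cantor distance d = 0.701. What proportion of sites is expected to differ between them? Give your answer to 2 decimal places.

p = (3/4)(1 − e^(−4d/3)) = 0.75 × (1 − e^(-0.934667)) = 0.75 × (1 − 0.392717) = 0.455462.

0.46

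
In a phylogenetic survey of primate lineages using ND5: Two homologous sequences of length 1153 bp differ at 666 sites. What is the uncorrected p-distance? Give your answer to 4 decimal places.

p = 666/1153 = 0.577623… ≈ 0.5776 (to 4 d.p.).

0.5776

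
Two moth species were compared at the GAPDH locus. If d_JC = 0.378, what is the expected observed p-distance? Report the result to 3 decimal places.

0.297

p = (3/4)(1 − e^(−4d/3)) = 0.75 × (1 − e^(-0.504)) = 0.75 × (1 − 0.604109) = 0.296918.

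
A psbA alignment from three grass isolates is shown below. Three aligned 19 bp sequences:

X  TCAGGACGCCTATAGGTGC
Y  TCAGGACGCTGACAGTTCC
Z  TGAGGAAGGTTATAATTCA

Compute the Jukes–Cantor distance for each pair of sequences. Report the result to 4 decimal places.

X–Y: 5/19 sites differ → p ≈ 0.263158, d = −0.75 ln(1 − 0.350877) = 0.324100 ≈ 0.3241.
X–Z: 8/19 sites differ → p ≈ 0.421053, d = −0.75 ln(1 − 0.561404) = 0.618132 ≈ 0.6181.
Y–Z: 7/19 sites differ → p ≈ 0.368421, d = −0.75 ln(1 − 0.491228) = 0.506816 ≈ 0.5068.

d(X,Y) = 0.3241, d(X,Z) = 0.6181, d(Y,Z) = 0.5068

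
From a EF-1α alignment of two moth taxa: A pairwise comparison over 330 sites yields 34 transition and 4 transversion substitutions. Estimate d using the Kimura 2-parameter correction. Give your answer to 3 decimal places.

P = 34/330 ≈ 0.10303 and Q = 4/330 ≈ 0.012121.
Under the Kimura two-parameter model, d = −½ ln(1 − 2P − Q) − ¼ ln(1 − 2Q).
1 − 2P − Q = 0.781819, giving −½ ln(0.781819) = 0.123066.
1 − 2Q = 0.975758, giving −¼ ln(0.975758) = 0.006135.
d = 0.123066 + 0.006135 = 0.129201.

0.129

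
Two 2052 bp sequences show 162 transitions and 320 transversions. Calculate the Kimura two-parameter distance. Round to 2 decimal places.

P = 162/2052 ≈ 0.078947 and Q = 320/2052 ≈ 0.155945.
Under the Kimura two-parameter model, d = −½ ln(1 − 2P − Q) − ¼ ln(1 − 2Q).
1 − 2P − Q = 0.686161, giving −½ ln(0.686161) = 0.188321.
1 − 2Q = 0.68811, giving −¼ ln(0.68811) = 0.093452.
d = 0.188321 + 0.093452 = 0.281773.

0.28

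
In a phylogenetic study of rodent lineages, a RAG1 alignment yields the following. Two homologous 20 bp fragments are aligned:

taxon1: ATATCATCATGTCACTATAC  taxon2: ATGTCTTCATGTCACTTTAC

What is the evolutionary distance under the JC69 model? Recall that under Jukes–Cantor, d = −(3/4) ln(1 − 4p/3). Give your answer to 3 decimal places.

0.167

The sequences differ at 3 of 20 sites (3, 6, 17), so p = 3/20 = 0.15.
d = −(3/4) ln(1 − 4p/3) = −0.75 ln(1 − 0.2) = −0.75 ln(0.8)
  = −0.75 × (-0.223144) = 0.167358 substitutions/site.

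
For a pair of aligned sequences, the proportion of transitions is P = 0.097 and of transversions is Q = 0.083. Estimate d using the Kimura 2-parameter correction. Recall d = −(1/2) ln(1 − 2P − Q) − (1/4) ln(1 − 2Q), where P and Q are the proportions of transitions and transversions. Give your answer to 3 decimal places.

0.208

Under the Kimura two-parameter model, d = −½ ln(1 − 2P − Q) − ¼ ln(1 − 2Q).
1 − 2P − Q = 0.723, giving −½ ln(0.723) = 0.162173.
1 − 2Q = 0.834, giving −¼ ln(0.834) = 0.045380.
d = 0.162173 + 0.045380 = 0.207553.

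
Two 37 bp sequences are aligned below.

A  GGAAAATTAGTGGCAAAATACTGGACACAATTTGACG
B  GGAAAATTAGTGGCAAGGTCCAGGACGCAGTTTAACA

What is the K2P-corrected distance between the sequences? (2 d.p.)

0.27

Of 37 sites, 6 differences are transitions and 2 are transversions, so P = 6/37 ≈ 0.162162 and Q = 2/37 ≈ 0.054054.
Under the Kimura two-parameter model, d = −½ ln(1 − 2P − Q) − ¼ ln(1 − 2Q).
1 − 2P − Q = 0.621622, giving −½ ln(0.621622) = 0.237712.
1 − 2Q = 0.891892, giving −¼ ln(0.891892) = 0.028603.
d = 0.237712 + 0.028603 = 0.266315.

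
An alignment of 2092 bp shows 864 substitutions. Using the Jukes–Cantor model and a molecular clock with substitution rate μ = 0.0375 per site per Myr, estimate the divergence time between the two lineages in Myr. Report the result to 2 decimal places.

8.00

p = 864/2092 ≈ 0.413002.
d = −(3/4) ln(1 − 4p/3) = −0.75 ln(1 − 0.550669) = −0.75 ln(0.449331)
  = −0.75 × (-0.799995) = 0.599996 substitutions/site.
Under a molecular clock d = 2μt, so t = d/(2μ) = 0.599996 / (2 × 0.0375) = 8.00 Myr.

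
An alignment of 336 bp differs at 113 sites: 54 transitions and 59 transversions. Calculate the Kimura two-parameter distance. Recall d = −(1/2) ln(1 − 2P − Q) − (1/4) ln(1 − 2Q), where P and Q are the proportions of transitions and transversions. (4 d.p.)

0.4518

P = 54/336 ≈ 0.160714 and Q = 59/336 ≈ 0.175595.
Under the Kimura two-parameter model, d = −½ ln(1 − 2P − Q) − ¼ ln(1 − 2Q).
1 − 2P − Q = 0.502977, giving −½ ln(0.502977) = 0.343605.
1 − 2Q = 0.64881, giving −¼ ln(0.64881) = 0.108154.
d = 0.343605 + 0.108154 = 0.451759.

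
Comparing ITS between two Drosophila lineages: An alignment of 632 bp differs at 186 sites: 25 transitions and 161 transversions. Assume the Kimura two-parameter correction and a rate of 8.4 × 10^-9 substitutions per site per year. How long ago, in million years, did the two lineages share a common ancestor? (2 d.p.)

P = 25/632 ≈ 0.039557 and Q = 161/632 ≈ 0.254747.
Under the Kimura two-parameter model, d = −½ ln(1 − 2P − Q) − ¼ ln(1 − 2Q).
1 − 2P − Q = 0.666139, giving −½ ln(0.666139) = 0.203128.
1 − 2Q = 0.490506, giving −¼ ln(0.490506) = 0.178079.
d = 0.203128 + 0.178079 = 0.381207.
Under a molecular clock d = 2μt, so t = d/(2μ) = 0.381207 / (2 × 8.4 × 10^-9) = 22.69 million years.

22.69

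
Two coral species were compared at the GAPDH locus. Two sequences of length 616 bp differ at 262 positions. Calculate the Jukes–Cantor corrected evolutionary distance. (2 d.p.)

0.63

p = 262/616 ≈ 0.425325.
d = −(3/4) ln(1 − 4p/3) = −0.75 ln(1 − 0.5671) = −0.75 ln(0.4329)
  = −0.75 × (-0.837249) = 0.627937 substitutions/site.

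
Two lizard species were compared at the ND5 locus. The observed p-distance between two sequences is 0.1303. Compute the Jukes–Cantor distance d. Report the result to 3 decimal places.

d = −(3/4) ln(1 − 4p/3) = −0.75 ln(1 − 0.173733) = −0.75 ln(0.826267)
  = −0.75 × (-0.190837) = 0.143128 substitutions/site.

0.143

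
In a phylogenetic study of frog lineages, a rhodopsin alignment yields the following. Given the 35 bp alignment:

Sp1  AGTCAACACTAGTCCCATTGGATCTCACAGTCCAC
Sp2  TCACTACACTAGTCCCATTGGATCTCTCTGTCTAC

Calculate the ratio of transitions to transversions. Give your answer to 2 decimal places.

0.17

Transitions are A↔G and C↔T; transversions are all other mismatches.
Transitions: 1. Transversions: 6.
R = 1/6 = 0.166666… ≈ 0.17 (to 2 d.p.).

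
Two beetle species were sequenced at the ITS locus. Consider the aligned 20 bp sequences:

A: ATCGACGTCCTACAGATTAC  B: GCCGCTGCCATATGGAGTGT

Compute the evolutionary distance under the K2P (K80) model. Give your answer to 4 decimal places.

Of 20 sites, 8 differences are transitions and 3 are transversions, so P = 8/20 = 0.4 and Q = 3/20 = 0.15.
Under the Kimura two-parameter model, d = −½ ln(1 − 2P − Q) − ¼ ln(1 − 2Q).
1 − 2P − Q = 0.05, giving −½ ln(0.05) = 1.497866.
1 − 2Q = 0.7, giving −¼ ln(0.7) = 0.089169.
d = 1.497866 + 0.089169 = 1.587035.

1.5870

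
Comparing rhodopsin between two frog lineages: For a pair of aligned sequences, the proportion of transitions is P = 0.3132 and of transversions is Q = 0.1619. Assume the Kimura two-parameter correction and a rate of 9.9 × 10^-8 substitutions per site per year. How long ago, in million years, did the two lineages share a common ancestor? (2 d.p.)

Under the Kimura two-parameter model, d = −½ ln(1 − 2P − Q) − ¼ ln(1 − 2Q).
1 − 2P − Q = 0.2117, giving −½ ln(0.2117) = 0.776293.
1 − 2Q = 0.6762, giving −¼ ln(0.6762) = 0.097817.
d = 0.776293 + 0.097817 = 0.874110.
Under a molecular clock d = 2μt, so t = d/(2μ) = 0.874110 / (2 × 9.9 × 10^-8) = 4.41 million years.

4.41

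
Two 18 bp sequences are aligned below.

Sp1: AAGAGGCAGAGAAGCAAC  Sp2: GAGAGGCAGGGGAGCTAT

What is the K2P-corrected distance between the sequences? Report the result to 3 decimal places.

0.376

Of 18 sites, 4 differences are transitions and 1 are transversions, so P = 4/18 ≈ 0.222222 and Q = 1/18 ≈ 0.055556.
Under the Kimura two-parameter model, d = −½ ln(1 − 2P − Q) − ¼ ln(1 − 2Q).
1 − 2P − Q = 0.5, giving −½ ln(0.5) = 0.346574.
1 − 2Q = 0.888888, giving −¼ ln(0.888888) = 0.029446.
d = 0.346574 + 0.029446 = 0.376020.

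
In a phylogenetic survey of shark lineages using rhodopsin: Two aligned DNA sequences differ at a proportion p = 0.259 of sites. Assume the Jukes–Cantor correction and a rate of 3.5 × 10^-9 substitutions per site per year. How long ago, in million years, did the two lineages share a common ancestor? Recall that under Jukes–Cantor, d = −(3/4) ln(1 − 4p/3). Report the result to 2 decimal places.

d = −(3/4) ln(1 − 4p/3) = −0.75 ln(1 − 0.345333) = −0.75 ln(0.654667)
  = −0.75 × (-0.423629) = 0.317722 substitutions/site.
Under a molecular clock d = 2μt, so t = d/(2μ) = 0.317722 / (2 × 3.5 × 10^-9) = 45.39 million years.

45.39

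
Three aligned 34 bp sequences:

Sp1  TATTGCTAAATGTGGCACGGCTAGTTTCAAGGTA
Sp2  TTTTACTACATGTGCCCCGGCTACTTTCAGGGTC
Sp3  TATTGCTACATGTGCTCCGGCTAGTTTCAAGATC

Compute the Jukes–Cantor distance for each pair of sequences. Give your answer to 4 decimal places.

d(Sp1,Sp2) = 0.2824, d(Sp1,Sp3) = 0.2012, d(Sp2,Sp3) = 0.2012

Sp1–Sp2: 8/34 sites differ → p ≈ 0.235294, d = −0.75 ln(1 − 0.313725) = 0.282358 ≈ 0.2824.
Sp1–Sp3: 6/34 sites differ → p ≈ 0.176471, d = −0.75 ln(1 − 0.235295) = 0.201199 ≈ 0.2012.
Sp2–Sp3: 6/34 sites differ → p ≈ 0.176471, d = −0.75 ln(1 − 0.235295) = 0.201199 ≈ 0.2012.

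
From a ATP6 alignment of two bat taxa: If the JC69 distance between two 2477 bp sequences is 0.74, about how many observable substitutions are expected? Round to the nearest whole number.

1165

Invert JC69: p = (3/4)(1 − e^(−4d/3)) = 0.75 × (1 − e^(-0.986667)) = 0.75 × (1 − 0.372817) = 0.470387.
Expected differing sites = pL ≈ 0.470387 × 2477 = 1165.148599 ≈ 1165.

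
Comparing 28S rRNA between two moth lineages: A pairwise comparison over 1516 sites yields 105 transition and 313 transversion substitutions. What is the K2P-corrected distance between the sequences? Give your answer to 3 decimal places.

P = 105/1516 ≈ 0.069261 and Q = 313/1516 ≈ 0.206464.
Under the Kimura two-parameter model, d = −½ ln(1 − 2P − Q) − ¼ ln(1 − 2Q).
1 − 2P − Q = 0.655014, giving −½ ln(0.655014) = 0.211549.
1 − 2Q = 0.587072, giving −¼ ln(0.587072) = 0.133152.
d = 0.211549 + 0.133152 = 0.344701.

0.345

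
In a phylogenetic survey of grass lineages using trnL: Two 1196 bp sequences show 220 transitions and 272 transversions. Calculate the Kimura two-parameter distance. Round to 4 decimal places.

0.6040

P = 220/1196 ≈ 0.183946 and Q = 272/1196 ≈ 0.227425.
Under the Kimura two-parameter model, d = −½ ln(1 − 2P − Q) − ¼ ln(1 − 2Q).
1 − 2P − Q = 0.404683, giving −½ ln(0.404683) = 0.452326.
1 − 2Q = 0.54515, giving −¼ ln(0.54515) = 0.151674.
d = 0.452326 + 0.151674 = 0.604000.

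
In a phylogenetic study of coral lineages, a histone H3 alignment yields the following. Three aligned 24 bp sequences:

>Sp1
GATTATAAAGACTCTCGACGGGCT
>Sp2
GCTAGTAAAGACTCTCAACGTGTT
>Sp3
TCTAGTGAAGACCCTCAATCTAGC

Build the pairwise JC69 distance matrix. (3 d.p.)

Sp1–Sp2: 6/24 sites differ → p = 0.25, d = −0.75 ln(1 − 0.333333) = 0.304098 ≈ 0.304.
Sp1–Sp3: 13/24 sites differ → p ≈ 0.541667, d = −0.75 ln(1 − 0.722223) = 0.960702 ≈ 0.961.
Sp2–Sp3: 8/24 sites differ → p ≈ 0.333333, d = −0.75 ln(1 − 0.444444) = 0.440839 ≈ 0.441.

d(Sp1,Sp2) = 0.304, d(Sp1,Sp3) = 0.961, d(Sp2,Sp3) = 0.441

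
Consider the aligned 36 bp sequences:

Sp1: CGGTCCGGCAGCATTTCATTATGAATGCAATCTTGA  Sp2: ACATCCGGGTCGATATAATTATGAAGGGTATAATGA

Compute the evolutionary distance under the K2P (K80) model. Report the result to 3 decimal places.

0.590

Of 36 sites, 1 differences are transitions and 13 are transversions, so P = 1/36 ≈ 0.027778 and Q = 13/36 ≈ 0.361111.
Under the Kimura two-parameter model, d = −½ ln(1 − 2P − Q) − ¼ ln(1 − 2Q).
1 − 2P − Q = 0.583333, giving −½ ln(0.583333) = 0.269499.
1 − 2Q = 0.277778, giving −¼ ln(0.277778) = 0.320233.
d = 0.269499 + 0.320233 = 0.589732.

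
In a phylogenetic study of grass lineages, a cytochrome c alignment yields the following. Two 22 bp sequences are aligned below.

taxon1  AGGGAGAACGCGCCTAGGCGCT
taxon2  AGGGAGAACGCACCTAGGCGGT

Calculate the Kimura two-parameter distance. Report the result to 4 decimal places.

Of 22 sites, 1 differences are transitions and 1 are transversions, so P = 1/22 ≈ 0.045455 and Q = 1/22 ≈ 0.045455.
Under the Kimura two-parameter model, d = −½ ln(1 − 2P − Q) − ¼ ln(1 − 2Q).
1 − 2P − Q = 0.863635, giving −½ ln(0.863635) = 0.073303.
1 − 2Q = 0.90909, giving −¼ ln(0.90909) = 0.023828.
d = 0.073303 + 0.023828 = 0.097131.

0.0971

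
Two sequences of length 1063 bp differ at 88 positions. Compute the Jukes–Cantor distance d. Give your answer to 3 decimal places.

p = 88/1063 ≈ 0.082785.
d = −(3/4) ln(1 − 4p/3) = −0.75 ln(1 − 0.11038) = −0.75 ln(0.88962)
  = −0.75 × (-0.116961) = 0.087721 substitutions/site.

0.088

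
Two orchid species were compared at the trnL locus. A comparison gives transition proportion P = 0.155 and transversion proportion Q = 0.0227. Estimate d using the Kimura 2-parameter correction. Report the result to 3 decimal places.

Under the Kimura two-parameter model, d = −½ ln(1 − 2P − Q) − ¼ ln(1 − 2Q).
1 − 2P − Q = 0.6673, giving −½ ln(0.6673) = 0.202258.
1 − 2Q = 0.9546, giving −¼ ln(0.9546) = 0.011616.
d = 0.202258 + 0.011616 = 0.213874.

0.214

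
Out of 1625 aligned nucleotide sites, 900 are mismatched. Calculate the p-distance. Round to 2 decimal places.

p = 900/1625 = 0.553846… ≈ 0.55 (to 2 d.p.).

0.55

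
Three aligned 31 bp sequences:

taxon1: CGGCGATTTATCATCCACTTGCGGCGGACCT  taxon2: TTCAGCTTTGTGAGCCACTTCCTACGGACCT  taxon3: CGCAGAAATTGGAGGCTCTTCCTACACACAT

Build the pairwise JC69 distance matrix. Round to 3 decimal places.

d(taxon1,taxon2) = 0.481, d(taxon1,taxon3) = 0.874, d(taxon2,taxon3) = 0.544

taxon1–taxon2: 11/31 sites differ → p ≈ 0.354839, d = −0.75 ln(1 − 0.473119) = 0.480585 ≈ 0.481.
taxon1–taxon3: 16/31 sites differ → p ≈ 0.516129, d = −0.75 ln(1 − 0.688172) = 0.873978 ≈ 0.874.
taxon2–taxon3: 12/31 sites differ → p ≈ 0.387097, d = −0.75 ln(1 − 0.516129) = 0.544453 ≈ 0.544.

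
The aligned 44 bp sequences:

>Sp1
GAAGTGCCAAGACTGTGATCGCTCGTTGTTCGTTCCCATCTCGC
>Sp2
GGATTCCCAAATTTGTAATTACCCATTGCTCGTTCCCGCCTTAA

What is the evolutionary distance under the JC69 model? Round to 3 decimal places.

0.543

The sequences differ at 17 of 44 sites, so p = 17/44 ≈ 0.386364.
d = −(3/4) ln(1 − 4p/3) = −0.75 ln(1 − 0.515152) = −0.75 ln(0.484848)
  = −0.75 × (-0.723920) = 0.542940 substitutions/site.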